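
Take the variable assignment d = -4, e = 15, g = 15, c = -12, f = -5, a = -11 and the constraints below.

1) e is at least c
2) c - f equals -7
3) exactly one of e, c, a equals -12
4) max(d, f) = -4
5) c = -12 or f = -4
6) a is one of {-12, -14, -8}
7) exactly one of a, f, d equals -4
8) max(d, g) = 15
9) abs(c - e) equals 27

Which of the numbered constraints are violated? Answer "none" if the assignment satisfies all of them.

Constraint 6 is violated.

1) e = 15, c = -12; 15 ≥ -12 — holds.
2) c - f = -12 - (-5) = -7 — holds.
3) e=15, c=-12, a=-11; 1 of them equals -12 — holds.
4) max(-4, -5) = -4 — holds.
5) c = -12 = -12 (first disjunct) — holds.
6) a = -11 is not in {-12, -14, -8} — does not hold.
7) a=-11, f=-5, d=-4; 1 of them equals -4 — holds.
8) max(-4, 15) = 15 — holds.
9) abs(-12 - 15) = 27 — holds.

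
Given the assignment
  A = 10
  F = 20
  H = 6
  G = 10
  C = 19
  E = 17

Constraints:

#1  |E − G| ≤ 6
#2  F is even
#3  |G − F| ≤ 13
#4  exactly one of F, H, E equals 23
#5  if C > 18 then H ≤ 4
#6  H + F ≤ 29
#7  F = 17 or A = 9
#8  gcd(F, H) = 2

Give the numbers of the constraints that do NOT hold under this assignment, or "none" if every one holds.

#1 |17 − 10| = 7; 7 > 6, exceeds bound 6  false
#2 F = 20 is even  true
#3 |10 − 20| = 10; 10 ≤ 13  true
#4 F=20, H=6, E=17; 0 of them equal 23, not exactly one  false
#5 C = 19 > 18, so we need H ≤ 4; but H = 6 > 4  false
#6 H + F = 6 + 20 = 26; 26 ≤ 29  true
#7 F = 20 ≠ 17 and A = 10 ≠ 9; both disjuncts false  false
#8 gcd(20, 6) = 2  true

No — constraints 1, 4, 5, and 7 are not satisfied.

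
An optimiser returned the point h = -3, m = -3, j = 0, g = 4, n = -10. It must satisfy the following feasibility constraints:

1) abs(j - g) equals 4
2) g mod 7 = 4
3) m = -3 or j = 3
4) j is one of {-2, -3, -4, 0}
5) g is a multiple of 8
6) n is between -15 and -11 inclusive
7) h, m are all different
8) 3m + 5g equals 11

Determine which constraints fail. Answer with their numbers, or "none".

Constraints 5, 6, and 7 are violated.

1) abs(0 - 4) = 4 — OK.
2) 4 mod 7 = 4 — OK.
3) m = -3 = -3 (first disjunct) — OK.
4) j = 0 is in {-2, -3, -4, 0} — OK.
5) 4 = 8*0 + 4, so 8 does not divide 4 — violated.
6) n = -10 is outside [-15, -11] — violated.
7) h = m = -3, not all different — violated.
8) 3m + 5g = 3(-3) + 5(4) = 11 — OK.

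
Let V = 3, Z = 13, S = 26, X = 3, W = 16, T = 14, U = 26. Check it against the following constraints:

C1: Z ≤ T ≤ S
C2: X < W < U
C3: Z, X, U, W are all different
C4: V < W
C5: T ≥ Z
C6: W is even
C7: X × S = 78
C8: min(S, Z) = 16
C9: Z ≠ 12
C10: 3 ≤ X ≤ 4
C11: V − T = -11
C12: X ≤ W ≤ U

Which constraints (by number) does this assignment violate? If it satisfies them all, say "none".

No — constraint 8 is not satisfied.

C1: values 13 ≤ 14 ≤ 26  yes
C2: values 3 < 16 < 26  yes
C3: values 13, 3, 26, 16 are pairwise distinct  yes
C4: V = 3, W = 16; 3 < 16  yes
C5: T = 14, Z = 13; 14 ≥ 13  yes
C6: W = 16 is even  yes
C7: X × S = 3 × 26 = 78  yes
C8: min(26, 13) = 13, not 16  no
C9: Z = 13, and 13 ≠ 12  yes
C10: X = 3 lies in [3, 4]  yes
C11: V − T = 3 − 14 = -11  yes
C12: values 3 ≤ 16 ≤ 26  yes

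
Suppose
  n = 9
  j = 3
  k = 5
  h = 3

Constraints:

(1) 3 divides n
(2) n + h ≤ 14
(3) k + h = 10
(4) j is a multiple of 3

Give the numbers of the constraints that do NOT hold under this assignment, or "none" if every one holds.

The assignment fails constraint 3.

(1) 9 / 3 = 3, so 3 divides 9  ✓
(2) n + h = 9 + 3 = 12; 12 ≤ 14  ✓
(3) k + h = 5 + 3 = 8, not 10  ✗
(4) 3 / 3 = 1, so 3 divides 3  ✓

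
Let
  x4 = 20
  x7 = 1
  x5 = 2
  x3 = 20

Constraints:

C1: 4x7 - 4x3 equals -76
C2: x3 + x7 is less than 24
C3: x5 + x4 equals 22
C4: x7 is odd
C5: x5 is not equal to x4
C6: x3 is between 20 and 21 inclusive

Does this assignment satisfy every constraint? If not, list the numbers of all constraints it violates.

C1: 4x7 - 4x3 = 4(1) - 4(20) = -76 — satisfied.
C2: x3 + x7 = 20 + 1 = 21; 21 < 24 — satisfied.
C3: x5 + x4 = 2 + 20 = 22 — satisfied.
C4: x7 = 1 is odd — satisfied.
C5: x5 = 2, x4 = 20; distinct — satisfied.
C6: x3 = 20 lies in [20, 21] — satisfied.

The assignment satisfies every constraint.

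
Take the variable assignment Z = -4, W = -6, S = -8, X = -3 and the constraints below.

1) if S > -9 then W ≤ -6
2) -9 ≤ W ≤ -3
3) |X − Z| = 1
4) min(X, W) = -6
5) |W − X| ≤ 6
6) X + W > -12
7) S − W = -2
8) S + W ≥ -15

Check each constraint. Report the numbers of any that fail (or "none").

The assignment satisfies every constraint.

1) S = -8 > -9, so we need W ≤ -6; W = -6 ≤ -6 — OK.
2) W = -6 lies in [-9, -3] — OK.
3) |-3 − (-4)| = 1 — OK.
4) min(-3, -6) = -6 — OK.
5) |-6 − (-3)| = 3; 3 ≤ 6 — OK.
6) X + W = -3 + (-6) = -9; -9 > -12 — OK.
7) S − W = -8 − (-6) = -2 — OK.
8) S + W = -8 + (-6) = -14; -14 ≥ -15 — OK.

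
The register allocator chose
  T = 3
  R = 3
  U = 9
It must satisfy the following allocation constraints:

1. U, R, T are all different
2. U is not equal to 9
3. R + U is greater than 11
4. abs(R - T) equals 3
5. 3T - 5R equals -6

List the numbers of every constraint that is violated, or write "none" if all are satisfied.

1. R = T = 3, not all different  ✘
2. U = 9, but 9 is required to differ  ✘
3. R + U = 3 + 9 = 12; 12 > 11  ✔
4. abs(3 - 3) = 0, not 3  ✘
5. 3T - 5R = 3(3) - 5(3) = -6  ✔

Constraints 1, 2, and 4 do not hold.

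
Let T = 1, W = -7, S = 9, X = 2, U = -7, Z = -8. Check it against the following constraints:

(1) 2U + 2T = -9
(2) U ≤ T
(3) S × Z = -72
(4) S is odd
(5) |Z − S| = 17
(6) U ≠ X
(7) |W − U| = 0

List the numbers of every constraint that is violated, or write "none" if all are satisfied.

Violated: 1.

(1) 2U + 2T = 2(-7) + 2(1) = -12, not -9 — violated.
(2) U = -7, T = 1; -7 ≤ 1 — satisfied.
(3) S × Z = 9 × (-8) = -72 — satisfied.
(4) S = 9 is odd — satisfied.
(5) |-8 − 9| = 17 — satisfied.
(6) U = -7, X = 2; distinct — satisfied.
(7) |-7 − (-7)| = 0 — satisfied.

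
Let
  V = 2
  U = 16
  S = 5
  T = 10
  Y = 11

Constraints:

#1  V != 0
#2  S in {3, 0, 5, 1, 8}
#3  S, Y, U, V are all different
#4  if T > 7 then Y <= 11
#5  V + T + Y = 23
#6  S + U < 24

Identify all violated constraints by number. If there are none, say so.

All constraints are satisfied.

#1 V = 2, and 2 ≠ 0 — holds.
#2 S = 5 is in {3, 0, 5, 1, 8} — holds.
#3 values 5, 11, 16, 2 are pairwise distinct — holds.
#4 T = 10 > 7, so we need Y ≤ 11; Y = 11 ≤ 11 — holds.
#5 V + T + Y = 2 + 10 + 11 = 23 — holds.
#6 S + U = 5 + 16 = 21; 21 < 24 — holds.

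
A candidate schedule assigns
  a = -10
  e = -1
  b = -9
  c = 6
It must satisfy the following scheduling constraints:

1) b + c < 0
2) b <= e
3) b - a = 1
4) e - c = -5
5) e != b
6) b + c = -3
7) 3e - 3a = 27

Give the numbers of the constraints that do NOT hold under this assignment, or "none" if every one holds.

1) b + c = -9 + 6 = -3; -3 < 0 — satisfied.
2) b = -9, e = -1; -9 ≤ -1 — satisfied.
3) b - a = -9 - (-10) = 1 — satisfied.
4) e - c = -1 - 6 = -7, not -5 — violated.
5) e = -1, b = -9; distinct — satisfied.
6) b + c = -9 + 6 = -3 — satisfied.
7) 3e - 3a = 3(-1) - 3(-10) = 27 — satisfied.

Constraint 4 is violated.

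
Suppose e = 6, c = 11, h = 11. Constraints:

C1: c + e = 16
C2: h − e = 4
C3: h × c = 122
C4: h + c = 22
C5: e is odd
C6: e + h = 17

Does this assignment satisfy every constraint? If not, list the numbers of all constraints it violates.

The assignment fails constraints 1, 2, 3, and 5.

C1: c + e = 11 + 6 = 17, not 16 — fails.
C2: h − e = 11 − 6 = 5, not 4 — fails.
C3: h × c = 11 × 11 = 121, not 122 — fails.
C4: h + c = 11 + 11 = 22 — holds.
C5: e = 6 is even — fails.
C6: e + h = 6 + 11 = 17 — holds.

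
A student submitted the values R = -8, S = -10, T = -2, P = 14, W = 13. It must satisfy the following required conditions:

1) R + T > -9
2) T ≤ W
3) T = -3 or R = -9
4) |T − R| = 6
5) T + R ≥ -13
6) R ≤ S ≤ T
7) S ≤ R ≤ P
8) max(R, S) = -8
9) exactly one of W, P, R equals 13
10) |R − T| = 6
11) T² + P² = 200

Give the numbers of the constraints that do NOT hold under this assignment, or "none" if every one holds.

The assignment fails constraints 1, 3, and 6.

1) R + T = -8 + (-2) = -10; -10 ≤ -9, bound -9 not met  no
2) T = -2, W = 13; -2 ≤ 13  yes
3) T = -2 ≠ -3 and R = -8 ≠ -9; both disjuncts false  no
4) |-2 − (-8)| = 6  yes
5) T + R = -2 + (-8) = -10; -10 ≥ -13  yes
6) values -8, -10, -2; R = -8 is not ≤ S = -10  no
7) values -10 ≤ -8 ≤ 14  yes
8) max(-8, -10) = -8  yes
9) W=13, P=14, R=-8; 1 of them equals 13  yes
10) |-8 − (-2)| = 6  yes
11) T² + P² = (-2)² + 14² = 4 + 196 = 200  yes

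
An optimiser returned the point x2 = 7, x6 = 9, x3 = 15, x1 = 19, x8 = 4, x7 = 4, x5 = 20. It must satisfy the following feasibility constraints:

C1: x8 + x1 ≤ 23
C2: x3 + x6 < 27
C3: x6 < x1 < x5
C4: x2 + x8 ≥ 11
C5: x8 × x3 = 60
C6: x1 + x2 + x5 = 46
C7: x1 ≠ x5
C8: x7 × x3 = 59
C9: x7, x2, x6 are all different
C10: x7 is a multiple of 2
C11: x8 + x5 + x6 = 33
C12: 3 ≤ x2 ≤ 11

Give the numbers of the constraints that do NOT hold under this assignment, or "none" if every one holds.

C1: x8 + x1 = 4 + 19 = 23; 23 ≤ 23  yes
C2: x3 + x6 = 15 + 9 = 24; 24 < 27  yes
C3: values 9 < 19 < 20  yes
C4: x2 + x8 = 7 + 4 = 11; 11 ≥ 11  yes
C5: x8 × x3 = 4 × 15 = 60  yes
C6: x1 + x2 + x5 = 19 + 7 + 20 = 46  yes
C7: x1 = 19, x5 = 20; distinct  yes
C8: x7 × x3 = 4 × 15 = 60, not 59  no
C9: values 4, 7, 9 are pairwise distinct  yes
C10: 4 / 2 = 2, so 2 divides 4  yes
C11: x8 + x5 + x6 = 4 + 20 + 9 = 33  yes
C12: x2 = 7 lies in [3, 11]  yes

Violated: 8.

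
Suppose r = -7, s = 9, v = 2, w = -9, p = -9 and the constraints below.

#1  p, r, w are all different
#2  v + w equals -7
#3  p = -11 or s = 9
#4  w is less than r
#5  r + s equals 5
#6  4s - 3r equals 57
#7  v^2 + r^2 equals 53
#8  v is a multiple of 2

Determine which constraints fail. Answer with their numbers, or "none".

#1 p = w = -9, not all different  fails
#2 v + w = 2 + (-9) = -7  holds
#3 p = -9 ≠ -11, but s = 9 = 9 (second disjunct)  holds
#4 w = -9, r = -7; -9 < -7  holds
#5 r + s = -7 + 9 = 2, not 5  fails
#6 4s - 3r = 4(9) - 3(-7) = 57  holds
#7 v^2 + r^2 = 2^2 + (-7)^2 = 4 + 49 = 53  holds
#8 2 / 2 = 1, so 2 divides 2  holds

The assignment fails constraints 1 and 5.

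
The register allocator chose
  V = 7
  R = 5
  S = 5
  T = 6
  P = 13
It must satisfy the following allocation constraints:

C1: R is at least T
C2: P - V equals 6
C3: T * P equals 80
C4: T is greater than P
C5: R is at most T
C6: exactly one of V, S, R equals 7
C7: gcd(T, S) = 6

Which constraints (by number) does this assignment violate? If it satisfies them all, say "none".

C1: R = 5, T = 6; 5 < 6 (want ≥)  ✘
C2: P - V = 13 - 7 = 6  ✔
C3: T * P = 6 * 13 = 78, not 80  ✘
C4: T = 6, P = 13; 6 ≤ 13 (want >)  ✘
C5: R = 5, T = 6; 5 ≤ 6  ✔
C6: V=7, S=5, R=5; 1 of them equals 7  ✔
C7: gcd(6, 5) = 1, not 6  ✘

Constraints 1, 3, 4, and 7 do not hold.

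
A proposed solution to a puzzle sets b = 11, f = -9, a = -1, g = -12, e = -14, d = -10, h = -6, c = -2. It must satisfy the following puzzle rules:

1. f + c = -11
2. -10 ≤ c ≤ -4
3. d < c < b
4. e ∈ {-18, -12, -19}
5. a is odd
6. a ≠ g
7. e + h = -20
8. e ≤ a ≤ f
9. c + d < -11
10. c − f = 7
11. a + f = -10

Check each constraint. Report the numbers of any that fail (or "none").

No — constraints 2, 4, and 8 are not satisfied.

1. f + c = -9 + (-2) = -11  ✔
2. c = -2 is outside [-10, -4]  ✘
3. values -10 < -2 < 11  ✔
4. e = -14 is not in {-18, -12, -19}  ✘
5. a = -1 is odd  ✔
6. a = -1, g = -12; distinct  ✔
7. e + h = -14 + (-6) = -20  ✔
8. values -14, -1, -9; a = -1 is not ≤ f = -9  ✘
9. c + d = -2 + (-10) = -12; -12 < -11  ✔
10. c − f = -2 − (-9) = 7  ✔
11. a + f = -1 + (-9) = -10  ✔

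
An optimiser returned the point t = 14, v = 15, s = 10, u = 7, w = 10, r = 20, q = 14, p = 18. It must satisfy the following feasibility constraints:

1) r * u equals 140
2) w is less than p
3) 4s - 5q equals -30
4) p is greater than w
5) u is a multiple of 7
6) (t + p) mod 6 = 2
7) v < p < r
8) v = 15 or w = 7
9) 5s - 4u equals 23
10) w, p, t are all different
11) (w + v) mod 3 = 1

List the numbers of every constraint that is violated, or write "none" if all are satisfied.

No — constraint 9 is not satisfied.

1) r * u = 20 * 7 = 140 — OK.
2) w = 10, p = 18; 10 < 18 — OK.
3) 4s - 5q = 4(10) - 5(14) = -30 — OK.
4) p = 18, w = 10; 18 > 10 — OK.
5) 7 / 7 = 1, so 7 divides 7 — OK.
6) t + p = 32; 32 mod 6 = 2 — OK.
7) values 15 < 18 < 20 — OK.
8) v = 15 = 15 (first disjunct) — OK.
9) 5s - 4u = 5(10) - 4(7) = 22, not 23 — violated.
10) values 10, 18, 14 are pairwise distinct — OK.
11) w + v = 25; 25 mod 3 = 1 — OK.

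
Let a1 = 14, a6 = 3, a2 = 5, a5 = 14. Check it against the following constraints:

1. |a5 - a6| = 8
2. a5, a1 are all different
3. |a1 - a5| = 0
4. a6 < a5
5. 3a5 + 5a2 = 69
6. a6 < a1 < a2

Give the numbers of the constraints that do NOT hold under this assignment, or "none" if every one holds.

1. |14 - 3| = 11, not 8 — violated.
2. a5 = a1 = 14, not all different — violated.
3. |14 - 14| = 0 — OK.
4. a6 = 3, a5 = 14; 3 < 14 — OK.
5. 3a5 + 5a2 = 3(14) + 5(5) = 67, not 69 — violated.
6. values 3, 14, 5; a1 = 14 is not < a2 = 5 — violated.

Constraints 1, 2, 5, 6 do not hold.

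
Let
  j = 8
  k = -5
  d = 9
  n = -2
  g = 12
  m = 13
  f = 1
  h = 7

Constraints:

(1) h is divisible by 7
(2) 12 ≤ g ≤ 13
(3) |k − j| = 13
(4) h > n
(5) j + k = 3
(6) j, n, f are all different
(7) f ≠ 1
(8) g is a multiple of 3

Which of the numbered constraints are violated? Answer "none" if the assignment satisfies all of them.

(1) 7 / 7 = 1, so 7 divides 7 — satisfied.
(2) g = 12 lies in [12, 13] — satisfied.
(3) |-5 − 8| = 13 — satisfied.
(4) h = 7, n = -2; 7 > -2 — satisfied.
(5) j + k = 8 + (-5) = 3 — satisfied.
(6) values 8, -2, 1 are pairwise distinct — satisfied.
(7) f = 1, but 1 is required to differ — violated.
(8) 12 / 3 = 4, so 3 divides 12 — satisfied.

The assignment fails constraint 7.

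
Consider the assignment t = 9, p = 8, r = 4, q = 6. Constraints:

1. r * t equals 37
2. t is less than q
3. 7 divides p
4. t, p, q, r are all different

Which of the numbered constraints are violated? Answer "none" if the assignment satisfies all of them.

Violated: 1, 2, and 3.

1. r * t = 4 * 9 = 36, not 37 — fails.
2. t = 9, q = 6; 9 ≥ 6 (want <) — fails.
3. 8 = 7*1 + 1, so 7 does not divide 8 — fails.
4. values 9, 8, 6, 4 are pairwise distinct — holds.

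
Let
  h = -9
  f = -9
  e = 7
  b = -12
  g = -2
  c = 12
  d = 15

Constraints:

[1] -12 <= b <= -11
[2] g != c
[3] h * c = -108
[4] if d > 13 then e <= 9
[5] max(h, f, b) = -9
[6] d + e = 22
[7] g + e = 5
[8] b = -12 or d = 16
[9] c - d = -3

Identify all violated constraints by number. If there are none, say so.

[1] b = -12 lies in [-12, -11] — holds.
[2] g = -2, c = 12; distinct — holds.
[3] h * c = -9 * 12 = -108 — holds.
[4] d = 15 > 13, so we need e ≤ 9; e = 7 ≤ 9 — holds.
[5] max(-9, -9, -12) = -9 — holds.
[6] d + e = 15 + 7 = 22 — holds.
[7] g + e = -2 + 7 = 5 — holds.
[8] b = -12 = -12 (first disjunct) — holds.
[9] c - d = 12 - 15 = -3 — holds.

All constraints are satisfied.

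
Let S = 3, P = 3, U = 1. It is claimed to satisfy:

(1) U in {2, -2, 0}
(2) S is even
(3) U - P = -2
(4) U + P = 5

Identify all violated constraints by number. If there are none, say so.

Constraints 1, 2, and 4 are violated.

(1) U = 1 is not in {2, -2, 0}  FAIL
(2) S = 3 is odd  FAIL
(3) U - P = 1 - 3 = -2  OK
(4) U + P = 1 + 3 = 4, not 5  FAIL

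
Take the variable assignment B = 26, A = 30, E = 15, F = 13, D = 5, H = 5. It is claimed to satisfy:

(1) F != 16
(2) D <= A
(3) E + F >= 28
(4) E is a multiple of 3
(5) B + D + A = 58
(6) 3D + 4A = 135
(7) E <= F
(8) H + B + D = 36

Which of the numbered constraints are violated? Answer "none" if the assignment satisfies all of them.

(1) F = 13, and 13 ≠ 16 — holds.
(2) D = 5, A = 30; 5 ≤ 30 — holds.
(3) E + F = 15 + 13 = 28; 28 ≥ 28 — holds.
(4) 15 / 3 = 5, so 3 divides 15 — holds.
(5) B + D + A = 26 + 5 + 30 = 61, not 58 — does not hold.
(6) 3D + 4A = 3(5) + 4(30) = 135 — holds.
(7) E = 15, F = 13; 15 > 13 (want ≤) — does not hold.
(8) H + B + D = 5 + 26 + 5 = 36 — holds.

Violated: 5, 7.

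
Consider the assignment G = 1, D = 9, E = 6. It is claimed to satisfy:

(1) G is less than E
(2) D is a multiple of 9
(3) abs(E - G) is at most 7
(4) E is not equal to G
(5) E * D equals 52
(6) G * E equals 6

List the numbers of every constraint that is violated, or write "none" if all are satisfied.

(1) G = 1, E = 6; 1 < 6  OK
(2) 9 / 9 = 1, so 9 divides 9  OK
(3) abs(6 - 1) = 5; 5 ≤ 7  OK
(4) E = 6, G = 1; distinct  OK
(5) E * D = 6 * 9 = 54, not 52  FAIL
(6) G * E = 1 * 6 = 6  OK

Constraint 5 is violated.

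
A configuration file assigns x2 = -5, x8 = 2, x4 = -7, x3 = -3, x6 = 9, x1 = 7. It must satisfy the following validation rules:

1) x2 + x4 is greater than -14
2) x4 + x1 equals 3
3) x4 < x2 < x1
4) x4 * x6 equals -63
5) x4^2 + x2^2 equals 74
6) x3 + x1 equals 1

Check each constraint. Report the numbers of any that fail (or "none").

1) x2 + x4 = -5 + (-7) = -12; -12 > -14  holds
2) x4 + x1 = -7 + 7 = 0, not 3  fails
3) values -7 < -5 < 7  holds
4) x4 * x6 = -7 * 9 = -63  holds
5) x4^2 + x2^2 = (-7)^2 + (-5)^2 = 49 + 25 = 74  holds
6) x3 + x1 = -3 + 7 = 4, not 1  fails

Constraints 2, 6 do not hold.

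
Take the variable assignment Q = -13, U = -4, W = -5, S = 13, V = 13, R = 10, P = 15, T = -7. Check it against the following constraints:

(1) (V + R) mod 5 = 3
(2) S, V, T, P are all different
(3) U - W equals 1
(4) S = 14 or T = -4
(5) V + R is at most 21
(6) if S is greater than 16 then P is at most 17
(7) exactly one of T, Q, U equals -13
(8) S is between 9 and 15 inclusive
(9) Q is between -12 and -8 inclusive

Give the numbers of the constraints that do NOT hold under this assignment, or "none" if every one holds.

No — constraints 2, 4, 5, and 9 are not satisfied.

(1) V + R = 23; 23 mod 5 = 3 — holds.
(2) S = V = 13, not all different — does not hold.
(3) U - W = -4 - (-5) = 1 — holds.
(4) S = 13 ≠ 14 and T = -7 ≠ -4; both disjuncts false — does not hold.
(5) V + R = 13 + 10 = 23; 23 > 21, bound 21 not met — does not hold.
(6) S = 13, not > 16; antecedent false, conditional vacuously true — holds.
(7) T=-7, Q=-13, U=-4; 1 of them equals -13 — holds.
(8) S = 13 lies in [9, 15] — holds.
(9) Q = -13 is outside [-12, -8] — does not hold.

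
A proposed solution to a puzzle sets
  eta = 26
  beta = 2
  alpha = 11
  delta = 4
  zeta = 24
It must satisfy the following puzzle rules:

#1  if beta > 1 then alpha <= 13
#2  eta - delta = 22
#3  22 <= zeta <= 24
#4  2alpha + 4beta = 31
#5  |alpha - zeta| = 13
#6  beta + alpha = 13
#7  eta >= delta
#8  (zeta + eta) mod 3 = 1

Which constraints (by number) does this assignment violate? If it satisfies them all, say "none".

#1 beta = 2 > 1, so we need alpha ≤ 13; alpha = 11 ≤ 13  OK
#2 eta - delta = 26 - 4 = 22  OK
#3 zeta = 24 lies in [22, 24]  OK
#4 2alpha + 4beta = 2(11) + 4(2) = 30, not 31  FAIL
#5 |11 - 24| = 13  OK
#6 beta + alpha = 2 + 11 = 13  OK
#7 eta = 26, delta = 4; 26 ≥ 4  OK
#8 zeta + eta = 50; 50 mod 3 = 2, not 1  FAIL

Constraints 4 and 8 are violated.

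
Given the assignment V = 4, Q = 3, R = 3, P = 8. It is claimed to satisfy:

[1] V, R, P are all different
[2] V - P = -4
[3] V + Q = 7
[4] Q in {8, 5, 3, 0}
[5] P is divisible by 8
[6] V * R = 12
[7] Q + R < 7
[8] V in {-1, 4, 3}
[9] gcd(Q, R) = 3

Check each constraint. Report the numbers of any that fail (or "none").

Yes — all constraints hold.

[1] values 4, 3, 8 are pairwise distinct — holds.
[2] V - P = 4 - 8 = -4 — holds.
[3] V + Q = 4 + 3 = 7 — holds.
[4] Q = 3 is in {8, 5, 3, 0} — holds.
[5] 8 / 8 = 1, so 8 divides 8 — holds.
[6] V * R = 4 * 3 = 12 — holds.
[7] Q + R = 3 + 3 = 6; 6 < 7 — holds.
[8] V = 4 is in {-1, 4, 3} — holds.
[9] gcd(3, 3) = 3 — holds.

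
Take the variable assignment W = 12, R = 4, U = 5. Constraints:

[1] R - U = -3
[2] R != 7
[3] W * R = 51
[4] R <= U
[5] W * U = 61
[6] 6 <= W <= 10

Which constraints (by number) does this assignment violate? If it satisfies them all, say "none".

[1] R - U = 4 - 5 = -1, not -3  false
[2] R = 4, and 4 ≠ 7  true
[3] W * R = 12 * 4 = 48, not 51  false
[4] R = 4, U = 5; 4 ≤ 5  true
[5] W * U = 12 * 5 = 60, not 61  false
[6] W = 12 is outside [6, 10]  false

Violated: 1, 3, 5, and 6.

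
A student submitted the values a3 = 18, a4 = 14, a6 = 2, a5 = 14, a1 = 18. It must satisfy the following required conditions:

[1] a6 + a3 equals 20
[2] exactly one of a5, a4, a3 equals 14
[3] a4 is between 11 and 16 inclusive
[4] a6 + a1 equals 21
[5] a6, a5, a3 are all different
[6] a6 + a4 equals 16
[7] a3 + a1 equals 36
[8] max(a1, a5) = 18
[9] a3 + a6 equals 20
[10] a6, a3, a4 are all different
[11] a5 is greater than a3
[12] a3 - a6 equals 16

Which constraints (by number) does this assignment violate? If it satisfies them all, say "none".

Constraints 2, 4, 11 do not hold.

[1] a6 + a3 = 2 + 18 = 20 — holds.
[2] a5=14, a4=14, a3=18; 2 of them equal 14, not exactly one — fails.
[3] a4 = 14 lies in [11, 16] — holds.
[4] a6 + a1 = 2 + 18 = 20, not 21 — fails.
[5] values 2, 14, 18 are pairwise distinct — holds.
[6] a6 + a4 = 2 + 14 = 16 — holds.
[7] a3 + a1 = 18 + 18 = 36 — holds.
[8] max(18, 14) = 18 — holds.
[9] a3 + a6 = 18 + 2 = 20 — holds.
[10] values 2, 18, 14 are pairwise distinct — holds.
[11] a5 = 14, a3 = 18; 14 ≤ 18 (want >) — fails.
[12] a3 - a6 = 18 - 2 = 16 — holds.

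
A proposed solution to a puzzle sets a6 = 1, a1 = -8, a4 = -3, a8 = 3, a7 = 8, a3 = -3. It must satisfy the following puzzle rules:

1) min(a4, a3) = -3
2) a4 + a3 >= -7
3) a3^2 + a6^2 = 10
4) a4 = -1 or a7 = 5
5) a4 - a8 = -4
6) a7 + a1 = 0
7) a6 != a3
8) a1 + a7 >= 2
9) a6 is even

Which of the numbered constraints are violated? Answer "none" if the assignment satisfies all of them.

1) min(-3, -3) = -3 — satisfied.
2) a4 + a3 = -3 + (-3) = -6; -6 ≥ -7 — satisfied.
3) a3^2 + a6^2 = (-3)^2 + 1^2 = 9 + 1 = 10 — satisfied.
4) a4 = -3 ≠ -1 and a7 = 8 ≠ 5; both disjuncts false — violated.
5) a4 - a8 = -3 - 3 = -6, not -4 — violated.
6) a7 + a1 = 8 + (-8) = 0 — satisfied.
7) a6 = 1, a3 = -3; distinct — satisfied.
8) a1 + a7 = -8 + 8 = 0; 0 < 2, bound 2 not met — violated.
9) a6 = 1 is odd — violated.

The assignment fails constraints 4, 5, 8, 9.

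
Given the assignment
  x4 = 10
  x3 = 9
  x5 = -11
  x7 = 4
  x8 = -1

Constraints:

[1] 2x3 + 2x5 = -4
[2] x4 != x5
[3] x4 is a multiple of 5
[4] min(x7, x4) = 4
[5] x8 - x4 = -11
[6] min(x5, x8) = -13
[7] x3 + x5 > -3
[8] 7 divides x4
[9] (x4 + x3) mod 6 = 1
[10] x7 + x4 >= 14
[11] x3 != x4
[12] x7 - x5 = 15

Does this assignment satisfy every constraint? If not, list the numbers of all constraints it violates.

No — constraints 6 and 8 are not satisfied.

[1] 2x3 + 2x5 = 2(9) + 2(-11) = -4 — holds.
[2] x4 = 10, x5 = -11; distinct — holds.
[3] 10 / 5 = 2, so 5 divides 10 — holds.
[4] min(4, 10) = 4 — holds.
[5] x8 - x4 = -1 - 10 = -11 — holds.
[6] min(-11, -1) = -11, not -13 — fails.
[7] x3 + x5 = 9 + (-11) = -2; -2 > -3 — holds.
[8] 10 = 7*1 + 3, so 7 does not divide 10 — fails.
[9] x4 + x3 = 19; 19 mod 6 = 1 — holds.
[10] x7 + x4 = 4 + 10 = 14; 14 ≥ 14 — holds.
[11] x3 = 9, x4 = 10; distinct — holds.
[12] x7 - x5 = 4 - (-11) = 15 — holds.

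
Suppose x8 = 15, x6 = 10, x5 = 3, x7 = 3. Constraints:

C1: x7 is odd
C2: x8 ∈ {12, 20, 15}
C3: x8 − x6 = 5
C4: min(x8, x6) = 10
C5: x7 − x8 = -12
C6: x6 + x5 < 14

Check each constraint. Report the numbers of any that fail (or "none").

The assignment satisfies every constraint.

C1: x7 = 3 is odd — OK.
C2: x8 = 15 is in {12, 20, 15} — OK.
C3: x8 − x6 = 15 − 10 = 5 — OK.
C4: min(15, 10) = 10 — OK.
C5: x7 − x8 = 3 − 15 = -12 — OK.
C6: x6 + x5 = 10 + 3 = 13; 13 < 14 — OK.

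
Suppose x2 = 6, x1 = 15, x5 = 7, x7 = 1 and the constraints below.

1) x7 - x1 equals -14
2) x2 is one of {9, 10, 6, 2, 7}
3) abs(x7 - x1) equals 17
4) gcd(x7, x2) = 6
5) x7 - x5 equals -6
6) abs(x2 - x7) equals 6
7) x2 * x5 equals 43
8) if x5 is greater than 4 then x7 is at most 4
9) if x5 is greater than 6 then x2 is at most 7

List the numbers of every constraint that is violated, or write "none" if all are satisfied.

1) x7 - x1 = 1 - 15 = -14 — holds.
2) x2 = 6 is in {9, 10, 6, 2, 7} — holds.
3) abs(1 - 15) = 14, not 17 — fails.
4) gcd(1, 6) = 1, not 6 — fails.
5) x7 - x5 = 1 - 7 = -6 — holds.
6) abs(6 - 1) = 5, not 6 — fails.
7) x2 * x5 = 6 * 7 = 42, not 43 — fails.
8) x5 = 7 > 4, so we need x7 ≤ 4; x7 = 1 ≤ 4 — holds.
9) x5 = 7 > 6, so we need x2 ≤ 7; x2 = 6 ≤ 7 — holds.

No — constraints 3, 4, 6, 7 are not satisfied.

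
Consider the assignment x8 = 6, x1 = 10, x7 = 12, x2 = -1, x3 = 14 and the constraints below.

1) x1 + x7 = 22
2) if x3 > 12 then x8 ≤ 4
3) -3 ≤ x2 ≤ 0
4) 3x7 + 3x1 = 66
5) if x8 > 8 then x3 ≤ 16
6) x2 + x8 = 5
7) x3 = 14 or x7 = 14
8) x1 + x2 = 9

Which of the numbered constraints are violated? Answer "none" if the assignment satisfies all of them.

Violated: 2.

1) x1 + x7 = 10 + 12 = 22  ✔
2) x3 = 14 > 12, so we need x8 ≤ 4; but x8 = 6 > 4  ✘
3) x2 = -1 lies in [-3, 0]  ✔
4) 3x7 + 3x1 = 3(12) + 3(10) = 66  ✔
5) x8 = 6, not > 8; antecedent false, conditional vacuously true  ✔
6) x2 + x8 = -1 + 6 = 5  ✔
7) x3 = 14 = 14 (first disjunct)  ✔
8) x1 + x2 = 10 + (-1) = 9  ✔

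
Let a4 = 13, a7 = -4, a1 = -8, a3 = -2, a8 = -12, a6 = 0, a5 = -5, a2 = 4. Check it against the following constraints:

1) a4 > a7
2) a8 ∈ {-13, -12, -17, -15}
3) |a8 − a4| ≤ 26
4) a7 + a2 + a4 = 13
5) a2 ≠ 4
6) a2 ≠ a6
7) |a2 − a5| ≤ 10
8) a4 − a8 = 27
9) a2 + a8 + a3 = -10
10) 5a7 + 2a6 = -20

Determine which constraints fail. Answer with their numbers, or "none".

No — constraints 5, 8 are not satisfied.

1) a4 = 13, a7 = -4; 13 > -4 — OK.
2) a8 = -12 is in {-13, -12, -17, -15} — OK.
3) |-12 − 13| = 25; 25 ≤ 26 — OK.
4) a7 + a2 + a4 = -4 + 4 + 13 = 13 — OK.
5) a2 = 4, but 4 is required to differ — violated.
6) a2 = 4, a6 = 0; distinct — OK.
7) |4 − (-5)| = 9; 9 ≤ 10 — OK.
8) a4 − a8 = 13 − (-12) = 25, not 27 — violated.
9) a2 + a8 + a3 = 4 + (-12) + (-2) = -10 — OK.
10) 5a7 + 2a6 = 5(-4) + 2(0) = -20 — OK.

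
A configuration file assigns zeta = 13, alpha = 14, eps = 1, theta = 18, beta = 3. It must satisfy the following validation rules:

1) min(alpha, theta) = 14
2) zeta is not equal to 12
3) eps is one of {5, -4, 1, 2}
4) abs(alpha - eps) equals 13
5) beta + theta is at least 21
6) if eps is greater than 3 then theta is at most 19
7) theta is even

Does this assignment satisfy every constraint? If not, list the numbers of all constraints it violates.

Yes — all constraints hold.

1) min(14, 18) = 14 — satisfied.
2) zeta = 13, and 13 ≠ 12 — satisfied.
3) eps = 1 is in {5, -4, 1, 2} — satisfied.
4) abs(14 - 1) = 13 — satisfied.
5) beta + theta = 3 + 18 = 21; 21 ≥ 21 — satisfied.
6) eps = 1, not > 3; antecedent false, conditional vacuously true — satisfied.
7) theta = 18 is even — satisfied.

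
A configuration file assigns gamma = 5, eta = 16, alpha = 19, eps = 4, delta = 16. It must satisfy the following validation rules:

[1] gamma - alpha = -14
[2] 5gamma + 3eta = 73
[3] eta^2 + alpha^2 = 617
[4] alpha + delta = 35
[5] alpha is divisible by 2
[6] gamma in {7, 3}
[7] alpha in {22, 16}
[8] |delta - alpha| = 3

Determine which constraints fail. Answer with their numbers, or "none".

Constraints 5, 6, 7 are violated.

[1] gamma - alpha = 5 - 19 = -14  holds
[2] 5gamma + 3eta = 5(5) + 3(16) = 73  holds
[3] eta^2 + alpha^2 = 16^2 + 19^2 = 256 + 361 = 617  holds
[4] alpha + delta = 19 + 16 = 35  holds
[5] 19 = 2*9 + 1, so 2 does not divide 19  fails
[6] gamma = 5 is not in {7, 3}  fails
[7] alpha = 19 is not in {22, 16}  fails
[8] |16 - 19| = 3  holds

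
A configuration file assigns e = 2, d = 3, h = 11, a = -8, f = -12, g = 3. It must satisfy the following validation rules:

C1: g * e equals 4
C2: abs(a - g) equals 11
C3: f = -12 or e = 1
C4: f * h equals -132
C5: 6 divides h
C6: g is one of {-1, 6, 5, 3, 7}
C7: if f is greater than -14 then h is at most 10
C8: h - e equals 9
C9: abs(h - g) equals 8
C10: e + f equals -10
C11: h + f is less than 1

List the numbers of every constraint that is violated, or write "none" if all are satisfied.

C1: g * e = 3 * 2 = 6, not 4 — fails.
C2: abs(-8 - 3) = 11 — holds.
C3: f = -12 = -12 (first disjunct) — holds.
C4: f * h = -12 * 11 = -132 — holds.
C5: 11 = 6*1 + 5, so 6 does not divide 11 — fails.
C6: g = 3 is in {-1, 6, 5, 3, 7} — holds.
C7: f = -12 > -14, so we need h ≤ 10; but h = 11 > 10 — fails.
C8: h - e = 11 - 2 = 9 — holds.
C9: abs(11 - 3) = 8 — holds.
C10: e + f = 2 + (-12) = -10 — holds.
C11: h + f = 11 + (-12) = -1; -1 < 1 — holds.

Constraints 1, 5, and 7 do not hold.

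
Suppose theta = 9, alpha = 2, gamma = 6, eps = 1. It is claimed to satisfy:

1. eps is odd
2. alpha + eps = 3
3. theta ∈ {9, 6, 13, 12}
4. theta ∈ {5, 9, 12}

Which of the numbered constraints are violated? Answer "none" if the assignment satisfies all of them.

No violations.

1. eps = 1 is odd — holds.
2. alpha + eps = 2 + 1 = 3 — holds.
3. theta = 9 is in {9, 6, 13, 12} — holds.
4. theta = 9 is in {5, 9, 12} — holds.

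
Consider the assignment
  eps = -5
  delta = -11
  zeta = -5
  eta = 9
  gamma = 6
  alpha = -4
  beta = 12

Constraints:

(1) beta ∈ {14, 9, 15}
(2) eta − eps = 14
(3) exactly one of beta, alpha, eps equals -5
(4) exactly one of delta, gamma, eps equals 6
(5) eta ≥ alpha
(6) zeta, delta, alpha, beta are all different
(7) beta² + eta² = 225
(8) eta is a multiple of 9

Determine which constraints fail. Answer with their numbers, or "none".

The assignment fails constraint 1.

(1) beta = 12 is not in {14, 9, 15}  fails
(2) eta − eps = 9 − (-5) = 14  holds
(3) beta=12, alpha=-4, eps=-5; 1 of them equals -5  holds
(4) delta=-11, gamma=6, eps=-5; 1 of them equals 6  holds
(5) eta = 9, alpha = -4; 9 ≥ -4  holds
(6) values -5, -11, -4, 12 are pairwise distinct  holds
(7) beta² + eta² = 12² + 9² = 144 + 81 = 225  holds
(8) 9 / 9 = 1, so 9 divides 9  holds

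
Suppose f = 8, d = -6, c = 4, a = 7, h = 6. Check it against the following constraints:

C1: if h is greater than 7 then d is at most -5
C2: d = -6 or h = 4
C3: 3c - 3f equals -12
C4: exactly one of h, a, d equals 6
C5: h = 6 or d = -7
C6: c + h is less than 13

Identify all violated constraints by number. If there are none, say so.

C1: h = 6, not > 7; antecedent false, conditional vacuously true — holds.
C2: d = -6 = -6 (first disjunct) — holds.
C3: 3c - 3f = 3(4) - 3(8) = -12 — holds.
C4: h=6, a=7, d=-6; 1 of them equals 6 — holds.
C5: h = 6 = 6 (first disjunct) — holds.
C6: c + h = 4 + 6 = 10; 10 < 13 — holds.

None — every constraint holds.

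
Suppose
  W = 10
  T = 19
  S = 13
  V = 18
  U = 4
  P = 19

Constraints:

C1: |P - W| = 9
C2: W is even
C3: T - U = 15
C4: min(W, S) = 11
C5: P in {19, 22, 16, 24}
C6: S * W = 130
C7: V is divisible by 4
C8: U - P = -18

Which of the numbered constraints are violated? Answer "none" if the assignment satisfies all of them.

C1: |19 - 10| = 9 — holds.
C2: W = 10 is even — holds.
C3: T - U = 19 - 4 = 15 — holds.
C4: min(10, 13) = 10, not 11 — fails.
C5: P = 19 is in {19, 22, 16, 24} — holds.
C6: S * W = 13 * 10 = 130 — holds.
C7: 18 = 4*4 + 2, so 4 does not divide 18 — fails.
C8: U - P = 4 - 19 = -15, not -18 — fails.

The assignment fails constraints 4, 7, and 8.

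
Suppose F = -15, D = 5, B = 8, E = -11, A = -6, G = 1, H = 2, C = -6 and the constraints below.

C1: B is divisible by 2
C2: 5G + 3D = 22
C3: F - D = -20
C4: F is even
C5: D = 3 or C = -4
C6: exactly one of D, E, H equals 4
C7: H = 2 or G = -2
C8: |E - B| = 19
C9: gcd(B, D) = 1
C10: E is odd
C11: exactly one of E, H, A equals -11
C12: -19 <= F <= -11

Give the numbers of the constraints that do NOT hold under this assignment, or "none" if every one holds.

C1: 8 / 2 = 4, so 2 divides 8  true
C2: 5G + 3D = 5(1) + 3(5) = 20, not 22  false
C3: F - D = -15 - 5 = -20  true
C4: F = -15 is odd  false
C5: D = 5 ≠ 3 and C = -6 ≠ -4; both disjuncts false  false
C6: D=5, E=-11, H=2; 0 of them equal 4, not exactly one  false
C7: H = 2 = 2 (first disjunct)  true
C8: |-11 - 8| = 19  true
C9: gcd(8, 5) = 1  true
C10: E = -11 is odd  true
C11: E=-11, H=2, A=-6; 1 of them equals -11  true
C12: F = -15 lies in [-19, -11]  true

The assignment fails constraints 2, 4, 5, and 6.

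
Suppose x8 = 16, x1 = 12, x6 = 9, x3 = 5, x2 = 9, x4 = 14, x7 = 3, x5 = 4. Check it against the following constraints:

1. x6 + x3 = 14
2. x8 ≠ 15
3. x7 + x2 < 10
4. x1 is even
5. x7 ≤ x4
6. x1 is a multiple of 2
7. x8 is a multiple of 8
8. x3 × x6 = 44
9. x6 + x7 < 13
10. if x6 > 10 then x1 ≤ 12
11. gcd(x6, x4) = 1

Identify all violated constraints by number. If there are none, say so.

No — constraints 3, 8 are not satisfied.

1. x6 + x3 = 9 + 5 = 14 — holds.
2. x8 = 16, and 16 ≠ 15 — holds.
3. x7 + x2 = 3 + 9 = 12; 12 ≥ 10, bound 10 not met — does not hold.
4. x1 = 12 is even — holds.
5. x7 = 3, x4 = 14; 3 ≤ 14 — holds.
6. 12 / 2 = 6, so 2 divides 12 — holds.
7. 16 / 8 = 2, so 8 divides 16 — holds.
8. x3 × x6 = 5 × 9 = 45, not 44 — does not hold.
9. x6 + x7 = 9 + 3 = 12; 12 < 13 — holds.
10. x6 = 9, not > 10; antecedent false, conditional vacuously true — holds.
11. gcd(9, 14) = 1 — holds.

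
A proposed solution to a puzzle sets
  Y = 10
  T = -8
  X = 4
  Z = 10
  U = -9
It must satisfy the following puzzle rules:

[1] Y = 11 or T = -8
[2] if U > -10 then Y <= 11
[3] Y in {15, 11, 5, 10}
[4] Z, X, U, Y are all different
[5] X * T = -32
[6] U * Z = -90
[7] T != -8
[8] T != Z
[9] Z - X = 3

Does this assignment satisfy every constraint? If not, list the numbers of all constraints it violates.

Violated: 4, 7, and 9.

[1] Y = 10 ≠ 11, but T = -8 = -8 (second disjunct)  OK
[2] U = -9 > -10, so we need Y ≤ 11; Y = 10 ≤ 11  OK
[3] Y = 10 is in {15, 11, 5, 10}  OK
[4] Z = Y = 10, not all different  FAIL
[5] X * T = 4 * (-8) = -32  OK
[6] U * Z = -9 * 10 = -90  OK
[7] T = -8, but -8 is required to differ  FAIL
[8] T = -8, Z = 10; distinct  OK
[9] Z - X = 10 - 4 = 6, not 3  FAIL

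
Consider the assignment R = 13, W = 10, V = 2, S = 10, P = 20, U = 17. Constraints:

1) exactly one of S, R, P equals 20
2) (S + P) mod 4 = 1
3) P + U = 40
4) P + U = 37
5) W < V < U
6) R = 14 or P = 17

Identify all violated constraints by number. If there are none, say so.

1) S=10, R=13, P=20; 1 of them equals 20  OK
2) S + P = 30; 30 mod 4 = 2, not 1  FAIL
3) P + U = 20 + 17 = 37, not 40  FAIL
4) P + U = 20 + 17 = 37  OK
5) values 10, 2, 17; W = 10 is not < V = 2  FAIL
6) R = 13 ≠ 14 and P = 20 ≠ 17; both disjuncts false  FAIL

No — constraints 2, 3, 5, and 6 are not satisfied.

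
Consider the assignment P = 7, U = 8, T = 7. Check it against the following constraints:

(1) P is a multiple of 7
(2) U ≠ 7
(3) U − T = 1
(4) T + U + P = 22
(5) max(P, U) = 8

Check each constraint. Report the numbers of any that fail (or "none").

Yes — all constraints hold.

(1) 7 / 7 = 1, so 7 divides 7 — holds.
(2) U = 8, and 8 ≠ 7 — holds.
(3) U − T = 8 − 7 = 1 — holds.
(4) T + U + P = 7 + 8 + 7 = 22 — holds.
(5) max(7, 8) = 8 — holds.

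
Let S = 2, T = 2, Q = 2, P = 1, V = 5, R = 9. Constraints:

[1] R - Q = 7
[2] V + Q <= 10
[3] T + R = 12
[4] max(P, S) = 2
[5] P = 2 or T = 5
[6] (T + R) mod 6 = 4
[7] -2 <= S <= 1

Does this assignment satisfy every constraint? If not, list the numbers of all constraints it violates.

Constraints 3, 5, 6, 7 are violated.

[1] R - Q = 9 - 2 = 7  yes
[2] V + Q = 5 + 2 = 7; 7 ≤ 10  yes
[3] T + R = 2 + 9 = 11, not 12  no
[4] max(1, 2) = 2  yes
[5] P = 1 ≠ 2 and T = 2 ≠ 5; both disjuncts false  no
[6] T + R = 11; 11 mod 6 = 5, not 4  no
[7] S = 2 is outside [-2, 1]  no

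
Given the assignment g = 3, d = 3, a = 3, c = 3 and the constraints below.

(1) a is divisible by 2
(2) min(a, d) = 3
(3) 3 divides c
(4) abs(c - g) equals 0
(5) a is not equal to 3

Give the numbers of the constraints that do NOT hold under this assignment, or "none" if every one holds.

(1) 3 = 2*1 + 1, so 2 does not divide 3 — violated.
(2) min(3, 3) = 3 — OK.
(3) 3 / 3 = 1, so 3 divides 3 — OK.
(4) abs(3 - 3) = 0 — OK.
(5) a = 3, but 3 is required to differ — violated.

Constraints 1 and 5 are violated.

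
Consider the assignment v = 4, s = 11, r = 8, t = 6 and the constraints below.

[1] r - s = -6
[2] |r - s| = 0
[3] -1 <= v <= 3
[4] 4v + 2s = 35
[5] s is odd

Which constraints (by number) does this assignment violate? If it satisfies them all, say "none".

[1] r - s = 8 - 11 = -3, not -6 — violated.
[2] |8 - 11| = 3, not 0 — violated.
[3] v = 4 is outside [-1, 3] — violated.
[4] 4v + 2s = 4(4) + 2(11) = 38, not 35 — violated.
[5] s = 11 is odd — OK.

No — constraints 1, 2, 3, and 4 are not satisfied.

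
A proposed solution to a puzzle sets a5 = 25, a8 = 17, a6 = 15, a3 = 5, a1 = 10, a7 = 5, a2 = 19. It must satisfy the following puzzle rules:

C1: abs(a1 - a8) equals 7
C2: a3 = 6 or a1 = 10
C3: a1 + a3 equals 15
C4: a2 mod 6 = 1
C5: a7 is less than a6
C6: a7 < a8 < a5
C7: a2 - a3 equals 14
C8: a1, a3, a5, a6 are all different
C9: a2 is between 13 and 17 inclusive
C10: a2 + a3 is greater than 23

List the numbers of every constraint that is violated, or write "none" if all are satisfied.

Violated: 9.

C1: abs(10 - 17) = 7 — OK.
C2: a3 = 5 ≠ 6, but a1 = 10 = 10 (second disjunct) — OK.
C3: a1 + a3 = 10 + 5 = 15 — OK.
C4: 19 mod 6 = 1 — OK.
C5: a7 = 5, a6 = 15; 5 < 15 — OK.
C6: values 5 < 17 < 25 — OK.
C7: a2 - a3 = 19 - 5 = 14 — OK.
C8: values 10, 5, 25, 15 are pairwise distinct — OK.
C9: a2 = 19 is outside [13, 17] — violated.
C10: a2 + a3 = 19 + 5 = 24; 24 > 23 — OK.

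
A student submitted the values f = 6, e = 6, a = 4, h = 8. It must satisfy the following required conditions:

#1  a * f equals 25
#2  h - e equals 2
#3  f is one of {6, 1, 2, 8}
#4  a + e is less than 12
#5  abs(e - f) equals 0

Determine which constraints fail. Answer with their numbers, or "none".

#1 a * f = 4 * 6 = 24, not 25  ✗
#2 h - e = 8 - 6 = 2  ✓
#3 f = 6 is in {6, 1, 2, 8}  ✓
#4 a + e = 4 + 6 = 10; 10 < 12  ✓
#5 abs(6 - 6) = 0  ✓

Constraint 1 is violated.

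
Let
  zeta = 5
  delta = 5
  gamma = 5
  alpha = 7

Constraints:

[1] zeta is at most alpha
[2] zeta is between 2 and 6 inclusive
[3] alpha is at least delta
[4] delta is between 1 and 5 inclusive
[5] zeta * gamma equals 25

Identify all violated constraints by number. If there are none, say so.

[1] zeta = 5, alpha = 7; 5 ≤ 7 — satisfied.
[2] zeta = 5 lies in [2, 6] — satisfied.
[3] alpha = 7, delta = 5; 7 ≥ 5 — satisfied.
[4] delta = 5 lies in [1, 5] — satisfied.
[5] zeta * gamma = 5 * 5 = 25 — satisfied.

All constraints are satisfied.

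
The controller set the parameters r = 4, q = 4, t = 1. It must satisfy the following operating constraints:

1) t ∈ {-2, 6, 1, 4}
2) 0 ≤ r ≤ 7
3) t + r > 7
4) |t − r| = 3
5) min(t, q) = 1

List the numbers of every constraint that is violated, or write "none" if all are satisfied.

1) t = 1 is in {-2, 6, 1, 4}  ✓
2) r = 4 lies in [0, 7]  ✓
3) t + r = 1 + 4 = 5; 5 ≤ 7, bound 7 not met  ✗
4) |1 − 4| = 3  ✓
5) min(1, 4) = 1  ✓

Constraint 3 is violated.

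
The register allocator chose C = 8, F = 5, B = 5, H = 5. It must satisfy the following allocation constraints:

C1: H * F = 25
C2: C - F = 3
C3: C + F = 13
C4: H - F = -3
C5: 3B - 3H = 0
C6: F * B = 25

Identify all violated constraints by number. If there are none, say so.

C1: H * F = 5 * 5 = 25  true
C2: C - F = 8 - 5 = 3  true
C3: C + F = 8 + 5 = 13  true
C4: H - F = 5 - 5 = 0, not -3  false
C5: 3B - 3H = 3(5) - 3(5) = 0  true
C6: F * B = 5 * 5 = 25  true

Constraint 4 does not hold.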